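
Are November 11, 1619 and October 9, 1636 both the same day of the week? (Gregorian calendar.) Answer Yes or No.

From Nov 11, 1619 to Oct 9, 1636 is 6177 days.
6177 mod 7 = 3, so they are different weekdays.
(Nov 11, 1619 is a Monday; Oct 9, 1636 is a Thursday.)

No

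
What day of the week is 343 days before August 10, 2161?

Monday

Aug 10, 2161 is a Monday.
343 mod 7 = 0, so 343 days before a Monday is Monday − 0 = Monday.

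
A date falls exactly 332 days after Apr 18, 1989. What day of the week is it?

Friday

Apr 18, 1989 is a Tuesday.
332 mod 7 = 3, so 332 days after a Tuesday is Tuesday + 3 = Friday.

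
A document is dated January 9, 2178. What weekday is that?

Friday

Doomsday rule: the anchor day for the 2100s is Sunday. For year 78: 78÷12 = 6 r 6, and 6÷4 = 1, so 6+6+1 = 13.
Sunday + 13 ≡ Saturday — that's 2178's doomsday.
In January the doomsday date is Jan 3 (2178 is not a leap year).
Jan 9 is 6 days after Jan 3; 6 mod 7 = 6, so Saturday + 6 = Friday.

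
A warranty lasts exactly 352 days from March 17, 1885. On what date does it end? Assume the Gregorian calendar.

Mar has 31 days: +15 → Apr 1, 1885 (337 left).
Apr has 30 days: +30 → May 1, 1885 (307 left).
May has 31 days: +31 → Jun 1, 1885 (276 left).
Jun has 30 days: +30 → Jul 1, 1885 (246 left).
Jul has 31 days: +31 → Aug 1, 1885 (215 left).
Aug has 31 days: +31 → Sep 1, 1885 (184 left).
Sep has 30 days: +30 → Oct 1, 1885 (154 left).
Oct has 31 days: +31 → Nov 1, 1885 (123 left).
Nov has 30 days: +30 → Dec 1, 1885 (93 left).
Dec has 31 days: +31 → Jan 1, 1886 (62 left).
Jan has 31 days: +31 → Feb 1, 1886 (31 left).
Feb has 28 days: +28 → Mar 1, 1886 (3 left).
+3 → Mar 4, 1886.

March 4, 1886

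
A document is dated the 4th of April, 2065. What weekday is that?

Saturday

Doomsday rule: the anchor day for the 2000s is Tuesday. For year 65: 65÷12 = 5 r 5, and 5÷4 = 1, so 5+5+1 = 11.
Tuesday + 11 ≡ Saturday — that's 2065's doomsday.
In April the doomsday date is Apr 4.
Apr 4 is the doomsday itself: Saturday.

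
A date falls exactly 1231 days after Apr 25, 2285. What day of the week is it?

Friday

Apr 25, 2285 is a Saturday.
1231 mod 7 = 6, so 1231 days after a Saturday is Saturday + 6 = Friday.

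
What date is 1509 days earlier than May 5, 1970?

−365 (one year) → May 5, 1969 (1144 left).
−365 (one year) → May 5, 1968 (779 left).
−366 (one year; includes Feb 29, 1968) → May 5, 1967 (413 left).
−365 (one year) → May 5, 1966 (48 left).
−5 → Apr 30, 1966 (end of Apr, 30 days; 43 left).
−30 → Mar 31, 1966 (end of Mar, 31 days; 13 left).
−13 → Mar 18, 1966.

March 18, 1966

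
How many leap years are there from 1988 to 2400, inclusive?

101

Multiples of 4 in [1988,2400]: 104.
Of those, multiples of 100: 5 (not leap unless ÷400).
Multiples of 400: 2.
Leap years = 104 − 5 + 2 = 101.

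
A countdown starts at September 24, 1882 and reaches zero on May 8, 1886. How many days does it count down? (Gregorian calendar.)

1322

Sep 24, 1882 → Sep 24, 1883: 365 days.
Sep 24, 1883 → Sep 24, 1884: 366 days (Feb 29, 1884 is in that span).
Sep 24, 1884 → Sep 24, 1885: 365 days.
Sep 24, 1885 → Oct 24, 1885: 30 days (September has 30).
Oct 24, 1885 → Nov 24, 1885: 31 days (October has 31).
Nov 24, 1885 → Dec 24, 1885: 30 days (November has 30).
Dec 24, 1885 → Jan 24, 1886: 31 days (December has 31).
Jan 24, 1886 → Feb 24, 1886: 31 days (January has 31).
Feb 24, 1886 → Mar 24, 1886: 28 days (February has 28).
Mar 24, 1886 → Apr 24, 1886: 31 days (March has 31).
Apr 24, 1886 → May 8, 1886: 14 days.
Total: 1322 days.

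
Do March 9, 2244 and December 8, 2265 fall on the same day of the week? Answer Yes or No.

No

From Mar 9, 2244 to Dec 8, 2265 is 7944 days.
7944 mod 7 = 6, so they are different weekdays.
(Mar 9, 2244 is a Saturday; Dec 8, 2265 is a Friday.)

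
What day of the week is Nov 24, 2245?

Doomsday rule: the anchor day for the 2200s is Friday. For year 45: 45÷12 = 3 r 9, and 9÷4 = 2, so 3+9+2 = 14.
Friday + 14 ≡ Friday — that's 2245's doomsday.
In November the doomsday date is Nov 7.
Nov 24 is 17 days after Nov 7; 17 mod 7 = 3, so Friday + 3 = Monday.

Monday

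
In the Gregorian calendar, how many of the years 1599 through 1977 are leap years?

Multiples of 4 in [1599,1977]: 95.
Of those, multiples of 100: 4 (not leap unless ÷400).
Multiples of 400: 1.
Leap years = 95 − 4 + 1 = 92.

92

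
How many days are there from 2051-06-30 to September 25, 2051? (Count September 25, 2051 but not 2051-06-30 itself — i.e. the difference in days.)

Jun 30, 2051 → Jul 30, 2051: 30 days (June has 30).
Jul 30, 2051 → Aug 30, 2051: 31 days (July has 31).
Aug 30, 2051 → Sep 25, 2051: 26 days.
Total: 87 days.

87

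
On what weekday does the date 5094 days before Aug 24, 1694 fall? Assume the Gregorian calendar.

Aug 24, 1694 is a Tuesday.
5094 mod 7 = 5, so 5094 days before a Tuesday is Tuesday − 5 = Thursday.

Thursday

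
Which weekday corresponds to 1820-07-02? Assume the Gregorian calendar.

Doomsday rule: the anchor day for the 1800s is Friday. For year 20: 20÷12 = 1 r 8, and 8÷4 = 2, so 1+8+2 = 11.
Friday + 11 ≡ Tuesday — that's 1820's doomsday.
In July the doomsday date is Jul 11.
Jul 2 is 9 days before Jul 11; 9 mod 7 = 2, so Tuesday − 2 = Sunday.

Sunday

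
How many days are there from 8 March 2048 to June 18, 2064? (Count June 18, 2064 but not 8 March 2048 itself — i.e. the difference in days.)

5946

Mar 8, 2048 → Mar 8, 2049: 365 days.
Mar 8, 2049 → Mar 8, 2050: 365 days.
Mar 8, 2050 → Mar 8, 2051: 365 days.
Mar 8, 2051 → Mar 8, 2052: 366 days (Feb 29, 2052 is in that span).
Mar 8, 2052 → Mar 8, 2053: 365 days.
Mar 8, 2053 → Mar 8, 2054: 365 days.
Mar 8, 2054 → Mar 8, 2055: 365 days.
Mar 8, 2055 → Mar 8, 2056: 366 days (Feb 29, 2056 is in that span).
Mar 8, 2056 → Mar 8, 2057: 365 days.
Mar 8, 2057 → Mar 8, 2058: 365 days.
Mar 8, 2058 → Mar 8, 2059: 365 days.
Mar 8, 2059 → Mar 8, 2060: 366 days (Feb 29, 2060 is in that span).
Mar 8, 2060 → Mar 8, 2061: 365 days.
Mar 8, 2061 → Mar 8, 2062: 365 days.
Mar 8, 2062 → Mar 8, 2063: 365 days.
Mar 8, 2063 → Mar 8, 2064: 366 days (Feb 29, 2064 is in that span).
Mar 8, 2064 → Apr 8, 2064: 31 days (March has 31).
Apr 8, 2064 → May 8, 2064: 30 days (April has 30).
May 8, 2064 → Jun 8, 2064: 31 days (May has 31).
Jun 8, 2064 → Jun 18, 2064: 10 days.
Total: 5946 days.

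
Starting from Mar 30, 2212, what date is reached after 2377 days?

+365 (one year) → Mar 30, 2213 (2012 left).
+365 (one year) → Mar 30, 2214 (1647 left).
+365 (one year) → Mar 30, 2215 (1282 left).
+366 (one year; includes Feb 29, 2216) → Mar 30, 2216 (916 left).
+365 (one year) → Mar 30, 2217 (551 left).
+365 (one year) → Mar 30, 2218 (186 left).
Mar has 31 days: +2 → Apr 1, 2218 (184 left).
Apr has 30 days: +30 → May 1, 2218 (154 left).
May has 31 days: +31 → Jun 1, 2218 (123 left).
Jun has 30 days: +30 → Jul 1, 2218 (93 left).
Jul has 31 days: +31 → Aug 1, 2218 (62 left).
Aug has 31 days: +31 → Sep 1, 2218 (31 left).
Sep has 30 days: +30 → Oct 1, 2218 (1 left).
+1 → Oct 2, 2218.

October 2, 2218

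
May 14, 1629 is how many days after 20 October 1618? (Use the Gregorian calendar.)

3859

Oct 20, 1618 → Oct 20, 1619: 365 days.
Oct 20, 1619 → Oct 20, 1620: 366 days (Feb 29, 1620 is in that span).
Oct 20, 1620 → Oct 20, 1621: 365 days.
Oct 20, 1621 → Oct 20, 1622: 365 days.
Oct 20, 1622 → Oct 20, 1623: 365 days.
Oct 20, 1623 → Oct 20, 1624: 366 days (Feb 29, 1624 is in that span).
Oct 20, 1624 → Oct 20, 1625: 365 days.
Oct 20, 1625 → Oct 20, 1626: 365 days.
Oct 20, 1626 → Oct 20, 1627: 365 days.
Oct 20, 1627 → Oct 20, 1628: 366 days (Feb 29, 1628 is in that span).
Oct 20, 1628 → Nov 20, 1628: 31 days (October has 31).
Nov 20, 1628 → Dec 20, 1628: 30 days (November has 30).
Dec 20, 1628 → Jan 20, 1629: 31 days (December has 31).
Jan 20, 1629 → Feb 20, 1629: 31 days (January has 31).
Feb 20, 1629 → Mar 20, 1629: 28 days (February has 28).
Mar 20, 1629 → Apr 20, 1629: 31 days (March has 31).
Apr 20, 1629 → May 14, 1629: 24 days.
Total: 3859 days.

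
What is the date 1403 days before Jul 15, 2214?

September 11, 2210

−365 (one year) → Jul 15, 2213 (1038 left).
−365 (one year) → Jul 15, 2212 (673 left).
−366 (one year; includes Feb 29, 2212) → Jul 15, 2211 (307 left).
−15 → Jun 30, 2211 (end of Jun, 30 days; 292 left).
−30 → May 31, 2211 (end of May, 31 days; 262 left).
−31 → Apr 30, 2211 (end of Apr, 30 days; 231 left).
−30 → Mar 31, 2211 (end of Mar, 31 days; 201 left).
−31 → Feb 28, 2211 (end of Feb, 28 days; 170 left).
−28 → Jan 31, 2211 (end of Jan, 31 days; 142 left).
−31 → Dec 31, 2210 (end of Dec, 31 days; 111 left).
−31 → Nov 30, 2210 (end of Nov, 30 days; 80 left).
−30 → Oct 31, 2210 (end of Oct, 31 days; 50 left).
−31 → Sep 30, 2210 (end of Sep, 30 days; 19 left).
−19 → Sep 11, 2210.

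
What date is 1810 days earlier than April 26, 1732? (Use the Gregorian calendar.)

−366 (one year; includes Feb 29, 1732) → Apr 26, 1731 (1444 left).
−365 (one year) → Apr 26, 1730 (1079 left).
−365 (one year) → Apr 26, 1729 (714 left).
−365 (one year) → Apr 26, 1728 (349 left).
−26 → Mar 31, 1728 (end of Mar, 31 days; 323 left).
−31 → Feb 29, 1728 (end of Feb, 29 days; 292 left).
−29 → Jan 31, 1728 (end of Jan, 31 days; 263 left).
−31 → Dec 31, 1727 (end of Dec, 31 days; 232 left).
−31 → Nov 30, 1727 (end of Nov, 30 days; 201 left).
−30 → Oct 31, 1727 (end of Oct, 31 days; 171 left).
−31 → Sep 30, 1727 (end of Sep, 30 days; 140 left).
−30 → Aug 31, 1727 (end of Aug, 31 days; 110 left).
−31 → Jul 31, 1727 (end of Jul, 31 days; 79 left).
−31 → Jun 30, 1727 (end of Jun, 30 days; 48 left).
−30 → May 31, 1727 (end of May, 31 days; 18 left).
−18 → May 13, 1727.

May 13, 1727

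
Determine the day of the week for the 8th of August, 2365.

Sunday

Doomsday rule: the anchor day for the 2300s is Wednesday. For year 65: 65÷12 = 5 r 5, and 5÷4 = 1, so 5+5+1 = 11.
Wednesday + 11 ≡ Sunday — that's 2365's doomsday.
In August the doomsday date is Aug 8.
Aug 8 is the doomsday itself: Sunday.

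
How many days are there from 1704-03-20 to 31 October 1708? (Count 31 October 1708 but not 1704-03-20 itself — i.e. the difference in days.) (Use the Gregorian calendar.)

Mar 20, 1704 → Mar 20, 1705: 365 days.
Mar 20, 1705 → Mar 20, 1706: 365 days.
Mar 20, 1706 → Mar 20, 1707: 365 days.
Mar 20, 1707 → Mar 20, 1708: 366 days (Feb 29, 1708 is in that span).
Mar 20, 1708 → Apr 20, 1708: 31 days (March has 31).
Apr 20, 1708 → May 20, 1708: 30 days (April has 30).
May 20, 1708 → Jun 20, 1708: 31 days (May has 31).
Jun 20, 1708 → Jul 20, 1708: 30 days (June has 30).
Jul 20, 1708 → Aug 20, 1708: 31 days (July has 31).
Aug 20, 1708 → Sep 20, 1708: 31 days (August has 31).
Sep 20, 1708 → Oct 20, 1708: 30 days (September has 30).
Oct 20, 1708 → Oct 31, 1708: 11 days.
Total: 1686 days.

1686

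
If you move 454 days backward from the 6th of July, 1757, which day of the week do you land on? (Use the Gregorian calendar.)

Jul 6, 1757 is a Wednesday.
454 mod 7 = 6, so 454 days before a Wednesday is Wednesday − 6 = Thursday.

Thursday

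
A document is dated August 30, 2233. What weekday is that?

Friday

Doomsday rule: the anchor day for the 2200s is Friday. For year 33: 33÷12 = 2 r 9, and 9÷4 = 2, so 2+9+2 = 13.
Friday + 13 ≡ Thursday — that's 2233's doomsday.
In August the doomsday date is Aug 8.
Aug 30 is 22 days after Aug 8; 22 mod 7 = 1, so Thursday + 1 = Friday.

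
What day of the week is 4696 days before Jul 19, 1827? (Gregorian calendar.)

Friday

Jul 19, 1827 is a Thursday.
4696 mod 7 = 6, so 4696 days before a Thursday is Thursday − 6 = Friday.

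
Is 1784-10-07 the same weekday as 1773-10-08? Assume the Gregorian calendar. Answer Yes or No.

No

From Oct 8, 1773 to Oct 7, 1784 is 4017 days.
4017 mod 7 = 6, so they are different weekdays.
(Oct 8, 1773 is a Friday; Oct 7, 1784 is a Thursday.)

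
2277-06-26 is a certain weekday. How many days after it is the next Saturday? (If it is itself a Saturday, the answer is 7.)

4

Jun 26, 2277 is a Tuesday.
From Tuesday to the next Saturday is 4 days.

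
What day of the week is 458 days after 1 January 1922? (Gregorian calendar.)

Wednesday

Jan 1, 1922 is a Sunday.
458 mod 7 = 3, so 458 days after a Sunday is Sunday + 3 = Wednesday.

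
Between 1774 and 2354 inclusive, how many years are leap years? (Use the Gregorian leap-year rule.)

Multiples of 4 in [1774,2354]: 145.
Of those, multiples of 100: 6 (not leap unless ÷400).
Multiples of 400: 1.
Leap years = 145 − 6 + 1 = 140.

140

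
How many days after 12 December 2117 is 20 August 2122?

Dec 12, 2117 → Dec 12, 2118: 365 days.
Dec 12, 2118 → Dec 12, 2119: 365 days.
Dec 12, 2119 → Dec 12, 2120: 366 days (Feb 29, 2120 is in that span).
Dec 12, 2120 → Dec 12, 2121: 365 days.
Dec 12, 2121 → Jan 12, 2122: 31 days (December has 31).
Jan 12, 2122 → Feb 12, 2122: 31 days (January has 31).
Feb 12, 2122 → Mar 12, 2122: 28 days (February has 28).
Mar 12, 2122 → Apr 12, 2122: 31 days (March has 31).
Apr 12, 2122 → May 12, 2122: 30 days (April has 30).
May 12, 2122 → Jun 12, 2122: 31 days (May has 31).
Jun 12, 2122 → Jul 12, 2122: 30 days (June has 30).
Jul 12, 2122 → Aug 12, 2122: 31 days (July has 31).
Aug 12, 2122 → Aug 20, 2122: 8 days.
Total: 1712 days.

1712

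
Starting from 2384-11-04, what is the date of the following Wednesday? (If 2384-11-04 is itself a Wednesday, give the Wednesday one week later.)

November 7, 2384

Nov 4, 2384 is a Sunday.
From Sunday to the next Wednesday is 3 days.
Nov 4, 2384 + 3 = Nov 7, 2384.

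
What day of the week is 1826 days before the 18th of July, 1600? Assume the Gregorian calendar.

First find the weekday of Jul 18, 1600. Doomsday rule: the anchor day for the 1600s is Tuesday. For year 00: 0÷12 = 0 r 0, and 0÷4 = 0, so 0+0+0 = 0.
Tuesday + 0 ≡ Tuesday — that's 1600's doomsday.
In July the doomsday date is Jul 11.
Jul 18 is 7 days after Jul 11; 7 mod 7 = 0, so Tuesday + 0 = Tuesday.
1826 mod 7 = 6, so 1826 days before a Tuesday is Tuesday − 6 = Wednesday.

Wednesday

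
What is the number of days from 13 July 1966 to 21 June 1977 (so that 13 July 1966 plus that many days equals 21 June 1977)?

3996

Jul 13, 1966 → Jul 13, 1967: 365 days.
Jul 13, 1967 → Jul 13, 1968: 366 days (Feb 29, 1968 is in that span).
Jul 13, 1968 → Jul 13, 1969: 365 days.
Jul 13, 1969 → Jul 13, 1970: 365 days.
Jul 13, 1970 → Jul 13, 1971: 365 days.
Jul 13, 1971 → Jul 13, 1972: 366 days (Feb 29, 1972 is in that span).
Jul 13, 1972 → Jul 13, 1973: 365 days.
Jul 13, 1973 → Jul 13, 1974: 365 days.
Jul 13, 1974 → Jul 13, 1975: 365 days.
Jul 13, 1975 → Jul 13, 1976: 366 days (Feb 29, 1976 is in that span).
Jul 13, 1976 → Aug 13, 1976: 31 days (July has 31).
Aug 13, 1976 → Sep 13, 1976: 31 days (August has 31).
Sep 13, 1976 → Oct 13, 1976: 30 days (September has 30).
Oct 13, 1976 → Nov 13, 1976: 31 days (October has 31).
Nov 13, 1976 → Dec 13, 1976: 30 days (November has 30).
Dec 13, 1976 → Jan 13, 1977: 31 days (December has 31).
Jan 13, 1977 → Feb 13, 1977: 31 days (January has 31).
Feb 13, 1977 → Mar 13, 1977: 28 days (February has 28).
Mar 13, 1977 → Apr 13, 1977: 31 days (March has 31).
Apr 13, 1977 → May 13, 1977: 30 days (April has 30).
May 13, 1977 → Jun 13, 1977: 31 days (May has 31).
Jun 13, 1977 → Jun 21, 1977: 8 days.
Total: 3996 days.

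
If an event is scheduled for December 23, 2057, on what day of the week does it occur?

Sunday

January 1, 2057 is a Monday.
Jan 1, 2057 → Feb 1, 2057: 31 days (January has 31).
Feb 1, 2057 → Mar 1, 2057: 28 days (February has 28).
Mar 1, 2057 → Apr 1, 2057: 31 days (March has 31).
Apr 1, 2057 → May 1, 2057: 30 days (April has 30).
May 1, 2057 → Jun 1, 2057: 31 days (May has 31).
Jun 1, 2057 → Jul 1, 2057: 30 days (June has 30).
Jul 1, 2057 → Aug 1, 2057: 31 days (July has 31).
Aug 1, 2057 → Sep 1, 2057: 31 days (August has 31).
Sep 1, 2057 → Oct 1, 2057: 30 days (September has 30).
Oct 1, 2057 → Nov 1, 2057: 31 days (October has 31).
Nov 1, 2057 → Dec 1, 2057: 30 days (November has 30).
Dec 1, 2057 → Dec 23, 2057: 22 days.
Total: 356 days.
356 mod 7 = 6, so Monday + 6 = Sunday.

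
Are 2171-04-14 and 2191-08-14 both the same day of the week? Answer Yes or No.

From Apr 14, 2171 to Aug 14, 2191 is 7427 days.
7427 mod 7 = 0, so they are the same weekday.
(Apr 14, 2171 is a Sunday; Aug 14, 2191 is a Sunday.)

Yes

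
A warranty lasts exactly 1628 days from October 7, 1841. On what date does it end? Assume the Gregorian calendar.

March 23, 1846

+365 (one year) → Oct 7, 1842 (1263 left).
+365 (one year) → Oct 7, 1843 (898 left).
+366 (one year; includes Feb 29, 1844) → Oct 7, 1844 (532 left).
+365 (one year) → Oct 7, 1845 (167 left).
Oct has 31 days: +25 → Nov 1, 1845 (142 left).
Nov has 30 days: +30 → Dec 1, 1845 (112 left).
Dec has 31 days: +31 → Jan 1, 1846 (81 left).
Jan has 31 days: +31 → Feb 1, 1846 (50 left).
Feb has 28 days: +28 → Mar 1, 1846 (22 left).
+22 → Mar 23, 1846.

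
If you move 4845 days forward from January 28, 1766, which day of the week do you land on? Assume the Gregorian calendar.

First find the weekday of Jan 28, 1766. Doomsday rule: the anchor day for the 1700s is Sunday. For year 66: 66÷12 = 5 r 6, and 6÷4 = 1, so 5+6+1 = 12.
Sunday + 12 ≡ Friday — that's 1766's doomsday.
In January the doomsday date is Jan 3 (1766 is not a leap year).
Jan 28 is 25 days after Jan 3; 25 mod 7 = 4, so Friday + 4 = Tuesday.
4845 mod 7 = 1, so 4845 days after a Tuesday is Tuesday + 1 = Wednesday.

Wednesday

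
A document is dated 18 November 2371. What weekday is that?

Doomsday rule: the anchor day for the 2300s is Wednesday. For year 71: 71÷12 = 5 r 11, and 11÷4 = 2, so 5+11+2 = 18.
Wednesday + 18 ≡ Sunday — that's 2371's doomsday.
In November the doomsday date is Nov 7.
Nov 18 is 11 days after Nov 7; 11 mod 7 = 4, so Sunday + 4 = Thursday.

Thursday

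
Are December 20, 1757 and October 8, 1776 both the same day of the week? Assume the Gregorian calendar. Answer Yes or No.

From Dec 20, 1757 to Oct 8, 1776 is 6867 days.
6867 mod 7 = 0, so they are the same weekday.
(Dec 20, 1757 is a Tuesday; Oct 8, 1776 is a Tuesday.)

Yes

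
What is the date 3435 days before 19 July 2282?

February 21, 2273

−365 (one year) → Jul 19, 2281 (3070 left).
−365 (one year) → Jul 19, 2280 (2705 left).
−366 (one year; includes Feb 29, 2280) → Jul 19, 2279 (2339 left).
−365 (one year) → Jul 19, 2278 (1974 left).
−365 (one year) → Jul 19, 2277 (1609 left).
−365 (one year) → Jul 19, 2276 (1244 left).
−366 (one year; includes Feb 29, 2276) → Jul 19, 2275 (878 left).
−365 (one year) → Jul 19, 2274 (513 left).
−365 (one year) → Jul 19, 2273 (148 left).
−19 → Jun 30, 2273 (end of Jun, 30 days; 129 left).
−30 → May 31, 2273 (end of May, 31 days; 99 left).
−31 → Apr 30, 2273 (end of Apr, 30 days; 68 left).
−30 → Mar 31, 2273 (end of Mar, 31 days; 38 left).
−31 → Feb 28, 2273 (end of Feb, 28 days; 7 left).
−7 → Feb 21, 2273.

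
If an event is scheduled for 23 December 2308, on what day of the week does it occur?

Wednesday

Doomsday rule: the anchor day for the 2300s is Wednesday. For year 08: 8÷12 = 0 r 8, and 8÷4 = 2, so 0+8+2 = 10.
Wednesday + 10 ≡ Saturday — that's 2308's doomsday.
In December the doomsday date is Dec 12.
Dec 23 is 11 days after Dec 12; 11 mod 7 = 4, so Saturday + 4 = Wednesday.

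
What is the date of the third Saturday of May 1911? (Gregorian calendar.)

May 1, 1911 is a Monday.
The first Saturday is therefore May 6 (5 days later).
The third Saturday is 6 + 2×7 = May 20.

May 20, 1911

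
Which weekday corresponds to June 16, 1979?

Doomsday rule: the anchor day for the 1900s is Wednesday. For year 79: 79÷12 = 6 r 7, and 7÷4 = 1, so 6+7+1 = 14.
Wednesday + 14 ≡ Wednesday — that's 1979's doomsday.
In June the doomsday date is Jun 6.
Jun 16 is 10 days after Jun 6; 10 mod 7 = 3, so Wednesday + 3 = Saturday.

Saturday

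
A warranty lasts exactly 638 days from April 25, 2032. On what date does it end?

January 23, 2034

+365 (one year) → Apr 25, 2033 (273 left).
Apr has 30 days: +6 → May 1, 2033 (267 left).
May has 31 days: +31 → Jun 1, 2033 (236 left).
Jun has 30 days: +30 → Jul 1, 2033 (206 left).
Jul has 31 days: +31 → Aug 1, 2033 (175 left).
Aug has 31 days: +31 → Sep 1, 2033 (144 left).
Sep has 30 days: +30 → Oct 1, 2033 (114 left).
Oct has 31 days: +31 → Nov 1, 2033 (83 left).
Nov has 30 days: +30 → Dec 1, 2033 (53 left).
Dec has 31 days: +31 → Jan 1, 2034 (22 left).
+22 → Jan 23, 2034.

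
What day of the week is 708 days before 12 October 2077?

Oct 12, 2077 is a Tuesday.
708 mod 7 = 1, so 708 days before a Tuesday is Tuesday − 1 = Monday.

Monday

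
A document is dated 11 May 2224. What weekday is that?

Tuesday

Doomsday rule: the anchor day for the 2200s is Friday. For year 24: 24÷12 = 2 r 0, and 0÷4 = 0, so 2+0+0 = 2.
Friday + 2 ≡ Sunday — that's 2224's doomsday.
In May the doomsday date is May 9.
May 11 is 2 days after May 9; 2 mod 7 = 2, so Sunday + 2 = Tuesday.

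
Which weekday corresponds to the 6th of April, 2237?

Thursday

Doomsday rule: the anchor day for the 2200s is Friday. For year 37: 37÷12 = 3 r 1, and 1÷4 = 0, so 3+1+0 = 4.
Friday + 4 ≡ Tuesday — that's 2237's doomsday.
In April the doomsday date is Apr 4.
Apr 6 is 2 days after Apr 4; 2 mod 7 = 2, so Tuesday + 2 = Thursday.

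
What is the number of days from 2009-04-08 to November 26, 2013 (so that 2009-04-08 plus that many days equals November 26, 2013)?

1693

Apr 8, 2009 → Apr 8, 2010: 365 days.
Apr 8, 2010 → Apr 8, 2011: 365 days.
Apr 8, 2011 → Apr 8, 2012: 366 days (Feb 29, 2012 is in that span).
Apr 8, 2012 → Apr 8, 2013: 365 days.
Apr 8, 2013 → May 8, 2013: 30 days (April has 30).
May 8, 2013 → Jun 8, 2013: 31 days (May has 31).
Jun 8, 2013 → Jul 8, 2013: 30 days (June has 30).
Jul 8, 2013 → Aug 8, 2013: 31 days (July has 31).
Aug 8, 2013 → Sep 8, 2013: 31 days (August has 31).
Sep 8, 2013 → Oct 8, 2013: 30 days (September has 30).
Oct 8, 2013 → Nov 8, 2013: 31 days (October has 31).
Nov 8, 2013 → Nov 26, 2013: 18 days.
Total: 1693 days.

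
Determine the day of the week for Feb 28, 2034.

Doomsday rule: the anchor day for the 2000s is Tuesday. For year 34: 34÷12 = 2 r 10, and 10÷4 = 2, so 2+10+2 = 14.
Tuesday + 14 ≡ Tuesday — that's 2034's doomsday.
In February the doomsday date is Feb 28 (2034 is not a leap year).
Feb 28 is the doomsday itself: Tuesday.

Tuesday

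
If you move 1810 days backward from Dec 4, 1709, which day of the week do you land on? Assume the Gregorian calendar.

First find the weekday of Dec 4, 1709. Doomsday rule: the anchor day for the 1700s is Sunday. For year 09: 9÷12 = 0 r 9, and 9÷4 = 2, so 0+9+2 = 11.
Sunday + 11 ≡ Thursday — that's 1709's doomsday.
In December the doomsday date is Dec 12.
Dec 4 is 8 days before Dec 12; 8 mod 7 = 1, so Thursday − 1 = Wednesday.
1810 mod 7 = 4, so 1810 days before a Wednesday is Wednesday − 4 = Saturday.

Saturday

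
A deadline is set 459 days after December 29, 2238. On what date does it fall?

April 1, 2240

+365 (one year) → Dec 29, 2239 (94 left).
Dec has 31 days: +3 → Jan 1, 2240 (91 left).
Jan has 31 days: +31 → Feb 1, 2240 (60 left).
Feb has 29 days: +29 → Mar 1, 2240 (31 left).
Mar has 31 days: +31 → Apr 1, 2240 (0 left).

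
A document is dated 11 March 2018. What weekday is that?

Sunday

Doomsday rule: the anchor day for the 2000s is Tuesday. For year 18: 18÷12 = 1 r 6, and 6÷4 = 1, so 1+6+1 = 8.
Tuesday + 8 ≡ Wednesday — that's 2018's doomsday.
In March the doomsday date is Mar 14.
Mar 11 is 3 days before Mar 14; 3 mod 7 = 3, so Wednesday − 3 = Sunday.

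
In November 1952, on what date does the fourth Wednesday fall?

November 1, 1952 is a Saturday.
The first Wednesday is therefore November 5 (4 days later).
The fourth Wednesday is 5 + 3×7 = November 26.

November 26, 1952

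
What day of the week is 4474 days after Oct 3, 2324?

First find the weekday of Oct 3, 2324. Doomsday rule: the anchor day for the 2300s is Wednesday. For year 24: 24÷12 = 2 r 0, and 0÷4 = 0, so 2+0+0 = 2.
Wednesday + 2 ≡ Friday — that's 2324's doomsday.
In October the doomsday date is Oct 10.
Oct 3 is 7 days before Oct 10; 7 mod 7 = 0, so Friday − 0 = Friday.
4474 mod 7 = 1, so 4474 days after a Friday is Friday + 1 = Saturday.

Saturday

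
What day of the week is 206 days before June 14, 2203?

Jun 14, 2203 is a Tuesday.
206 mod 7 = 3, so 206 days before a Tuesday is Tuesday − 3 = Saturday.

Saturday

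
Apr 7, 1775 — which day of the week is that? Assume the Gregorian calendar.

Friday

Doomsday rule: the anchor day for the 1700s is Sunday. For year 75: 75÷12 = 6 r 3, and 3÷4 = 0, so 6+3+0 = 9.
Sunday + 9 ≡ Tuesday — that's 1775's doomsday.
In April the doomsday date is Apr 4.
Apr 7 is 3 days after Apr 4; 3 mod 7 = 3, so Tuesday + 3 = Friday.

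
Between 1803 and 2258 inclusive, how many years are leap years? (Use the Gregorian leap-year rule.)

111

Multiples of 4 in [1803,2258]: 114.
Of those, multiples of 100: 4 (not leap unless ÷400).
Multiples of 400: 1.
Leap years = 114 − 4 + 1 = 111.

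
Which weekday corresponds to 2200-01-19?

Doomsday rule: the anchor day for the 2200s is Friday. For year 00: 0÷12 = 0 r 0, and 0÷4 = 0, so 0+0+0 = 0.
Friday + 0 ≡ Friday — that's 2200's doomsday.
In January the doomsday date is Jan 3 (2200 is not a leap year (divisible by 100 but not 400)).
Jan 19 is 16 days after Jan 3; 16 mod 7 = 2, so Friday + 2 = Sunday.

Sunday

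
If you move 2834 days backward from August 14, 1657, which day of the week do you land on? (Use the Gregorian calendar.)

First find the weekday of Aug 14, 1657. Doomsday rule: the anchor day for the 1600s is Tuesday. For year 57: 57÷12 = 4 r 9, and 9÷4 = 2, so 4+9+2 = 15.
Tuesday + 15 ≡ Wednesday — that's 1657's doomsday.
In August the doomsday date is Aug 8.
Aug 14 is 6 days after Aug 8; 6 mod 7 = 6, so Wednesday + 6 = Tuesday.
2834 mod 7 = 6, so 2834 days before a Tuesday is Tuesday − 6 = Wednesday.

Wednesday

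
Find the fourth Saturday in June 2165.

June 22, 2165

June 1, 2165 is a Saturday.
The first Saturday is therefore June 1 (same day).
The fourth Saturday is 1 + 3×7 = June 22.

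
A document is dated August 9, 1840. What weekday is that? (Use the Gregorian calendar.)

Sunday

January 1, 1840 is a Wednesday.
Jan 1, 1840 → Feb 1, 1840: 31 days (January has 31).
Feb 1, 1840 → Mar 1, 1840: 29 days (February has 29).
Mar 1, 1840 → Apr 1, 1840: 31 days (March has 31).
Apr 1, 1840 → May 1, 1840: 30 days (April has 30).
May 1, 1840 → Jun 1, 1840: 31 days (May has 31).
Jun 1, 1840 → Jul 1, 1840: 30 days (June has 30).
Jul 1, 1840 → Aug 1, 1840: 31 days (July has 31).
Aug 1, 1840 → Aug 9, 1840: 8 days.
Total: 221 days.
221 mod 7 = 4, so Wednesday + 4 = Sunday.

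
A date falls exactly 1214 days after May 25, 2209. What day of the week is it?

First find the weekday of May 25, 2209. Doomsday rule: the anchor day for the 2200s is Friday. For year 09: 9÷12 = 0 r 9, and 9÷4 = 2, so 0+9+2 = 11.
Friday + 11 ≡ Tuesday — that's 2209's doomsday.
In May the doomsday date is May 9.
May 25 is 16 days after May 9; 16 mod 7 = 2, so Tuesday + 2 = Thursday.
1214 mod 7 = 3, so 1214 days after a Thursday is Thursday + 3 = Sunday.

Sunday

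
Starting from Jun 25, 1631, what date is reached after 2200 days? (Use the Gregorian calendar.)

+366 (one year; includes Feb 29, 1632) → Jun 25, 1632 (1834 left).
+365 (one year) → Jun 25, 1633 (1469 left).
+365 (one year) → Jun 25, 1634 (1104 left).
+365 (one year) → Jun 25, 1635 (739 left).
+366 (one year; includes Feb 29, 1636) → Jun 25, 1636 (373 left).
Jun has 30 days: +6 → Jul 1, 1636 (367 left).
Jul has 31 days: +31 → Aug 1, 1636 (336 left).
Aug has 31 days: +31 → Sep 1, 1636 (305 left).
Sep has 30 days: +30 → Oct 1, 1636 (275 left).
Oct has 31 days: +31 → Nov 1, 1636 (244 left).
Nov has 30 days: +30 → Dec 1, 1636 (214 left).
Dec has 31 days: +31 → Jan 1, 1637 (183 left).
Jan has 31 days: +31 → Feb 1, 1637 (152 left).
Feb has 28 days: +28 → Mar 1, 1637 (124 left).
Mar has 31 days: +31 → Apr 1, 1637 (93 left).
Apr has 30 days: +30 → May 1, 1637 (63 left).
May has 31 days: +31 → Jun 1, 1637 (32 left).
Jun has 30 days: +30 → Jul 1, 1637 (2 left).
+2 → Jul 3, 1637.

July 3, 1637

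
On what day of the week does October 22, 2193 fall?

Doomsday rule: the anchor day for the 2100s is Sunday. For year 93: 93÷12 = 7 r 9, and 9÷4 = 2, so 7+9+2 = 18.
Sunday + 18 ≡ Thursday — that's 2193's doomsday.
In October the doomsday date is Oct 10.
Oct 22 is 12 days after Oct 10; 12 mod 7 = 5, so Thursday + 5 = Tuesday.

Tuesday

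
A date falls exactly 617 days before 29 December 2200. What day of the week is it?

Sunday

Dec 29, 2200 is a Monday.
617 mod 7 = 1, so 617 days before a Monday is Monday − 1 = Sunday.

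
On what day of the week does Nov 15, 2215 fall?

Doomsday rule: the anchor day for the 2200s is Friday. For year 15: 15÷12 = 1 r 3, and 3÷4 = 0, so 1+3+0 = 4.
Friday + 4 ≡ Tuesday — that's 2215's doomsday.
In November the doomsday date is Nov 7.
Nov 15 is 8 days after Nov 7; 8 mod 7 = 1, so Tuesday + 1 = Wednesday.

Wednesday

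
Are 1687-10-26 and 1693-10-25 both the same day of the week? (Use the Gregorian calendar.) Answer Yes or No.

Yes

From Oct 26, 1687 to Oct 25, 1693 is 2191 days.
2191 mod 7 = 0, so they are the same weekday.
(Oct 26, 1687 is a Sunday; Oct 25, 1693 is a Sunday.)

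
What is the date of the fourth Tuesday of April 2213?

April 1, 2213 is a Thursday.
The first Tuesday is therefore April 6 (5 days later).
The fourth Tuesday is 6 + 3×7 = April 27.

April 27, 2213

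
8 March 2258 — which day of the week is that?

Monday

Doomsday rule: the anchor day for the 2200s is Friday. For year 58: 58÷12 = 4 r 10, and 10÷4 = 2, so 4+10+2 = 16.
Friday + 16 ≡ Sunday — that's 2258's doomsday.
In March the doomsday date is Mar 14.
Mar 8 is 6 days before Mar 14; 6 mod 7 = 6, so Sunday − 6 = Monday.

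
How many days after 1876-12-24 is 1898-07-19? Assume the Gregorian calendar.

Dec 24, 1876 → Dec 24, 1877: 365 days.
Dec 24, 1877 → Dec 24, 1878: 365 days.
Dec 24, 1878 → Dec 24, 1879: 365 days.
Dec 24, 1879 → Dec 24, 1880: 366 days (Feb 29, 1880 is in that span).
Dec 24, 1880 → Dec 24, 1881: 365 days.
Dec 24, 1881 → Dec 24, 1882: 365 days.
Dec 24, 1882 → Dec 24, 1883: 365 days.
Dec 24, 1883 → Dec 24, 1884: 366 days (Feb 29, 1884 is in that span).
Dec 24, 1884 → Dec 24, 1885: 365 days.
Dec 24, 1885 → Dec 24, 1886: 365 days.
Dec 24, 1886 → Dec 24, 1887: 365 days.
Dec 24, 1887 → Dec 24, 1888: 366 days (Feb 29, 1888 is in that span).
Dec 24, 1888 → Dec 24, 1889: 365 days.
Dec 24, 1889 → Dec 24, 1890: 365 days.
Dec 24, 1890 → Dec 24, 1891: 365 days.
Dec 24, 1891 → Dec 24, 1892: 366 days (Feb 29, 1892 is in that span).
Dec 24, 1892 → Dec 24, 1893: 365 days.
Dec 24, 1893 → Dec 24, 1894: 365 days.
Dec 24, 1894 → Dec 24, 1895: 365 days.
Dec 24, 1895 → Dec 24, 1896: 366 days (Feb 29, 1896 is in that span).
Dec 24, 1896 → Dec 24, 1897: 365 days.
Dec 24, 1897 → Jan 24, 1898: 31 days (December has 31).
Jan 24, 1898 → Feb 24, 1898: 31 days (January has 31).
Feb 24, 1898 → Mar 24, 1898: 28 days (February has 28).
Mar 24, 1898 → Apr 24, 1898: 31 days (March has 31).
Apr 24, 1898 → May 24, 1898: 30 days (April has 30).
May 24, 1898 → Jun 24, 1898: 31 days (May has 31).
Jun 24, 1898 → Jul 19, 1898: 25 days.
Total: 7877 days.

7877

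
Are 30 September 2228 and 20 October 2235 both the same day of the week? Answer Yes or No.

Yes

From Sep 30, 2228 to Oct 20, 2235 is 2576 days.
2576 mod 7 = 0, so they are the same weekday.
(Sep 30, 2228 is a Tuesday; Oct 20, 2235 is a Tuesday.)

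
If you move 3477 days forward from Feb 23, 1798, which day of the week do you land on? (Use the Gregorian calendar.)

Wednesday

Feb 23, 1798 is a Friday.
3477 mod 7 = 5, so 3477 days after a Friday is Friday + 5 = Wednesday.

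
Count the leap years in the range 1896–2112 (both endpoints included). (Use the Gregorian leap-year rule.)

Multiples of 4 in [1896,2112]: 55.
Of those, multiples of 100: 3 (not leap unless ÷400).
Multiples of 400: 1.
Leap years = 55 − 3 + 1 = 53.

53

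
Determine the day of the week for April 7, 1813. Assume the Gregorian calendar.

Wednesday

January 1, 1813 is a Friday.
Jan 1, 1813 → Feb 1, 1813: 31 days (January has 31).
Feb 1, 1813 → Mar 1, 1813: 28 days (February has 28).
Mar 1, 1813 → Apr 1, 1813: 31 days (March has 31).
Apr 1, 1813 → Apr 7, 1813: 6 days.
Total: 96 days.
96 mod 7 = 5, so Friday + 5 = Wednesday.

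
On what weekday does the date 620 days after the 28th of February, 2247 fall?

Thursday

First find the weekday of Feb 28, 2247. Doomsday rule: the anchor day for the 2200s is Friday. For year 47: 47÷12 = 3 r 11, and 11÷4 = 2, so 3+11+2 = 16.
Friday + 16 ≡ Sunday — that's 2247's doomsday.
In February the doomsday date is Feb 28 (2247 is not a leap year).
Feb 28 is the doomsday itself: Sunday.
620 mod 7 = 4, so 620 days after a Sunday is Sunday + 4 = Thursday.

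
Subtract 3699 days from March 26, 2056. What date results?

February 8, 2046

−366 (one year; includes Feb 29, 2056) → Mar 26, 2055 (3333 left).
−365 (one year) → Mar 26, 2054 (2968 left).
−365 (one year) → Mar 26, 2053 (2603 left).
−365 (one year) → Mar 26, 2052 (2238 left).
−366 (one year; includes Feb 29, 2052) → Mar 26, 2051 (1872 left).
−365 (one year) → Mar 26, 2050 (1507 left).
−365 (one year) → Mar 26, 2049 (1142 left).
−365 (one year) → Mar 26, 2048 (777 left).
−366 (one year; includes Feb 29, 2048) → Mar 26, 2047 (411 left).
−365 (one year) → Mar 26, 2046 (46 left).
−26 → Feb 28, 2046 (end of Feb, 28 days; 20 left).
−20 → Feb 8, 2046.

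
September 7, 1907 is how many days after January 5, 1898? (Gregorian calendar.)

Jan 5, 1898 → Jan 5, 1899: 365 days.
Jan 5, 1899 → Jan 5, 1900: 365 days.
Jan 5, 1900 → Jan 5, 1901: 365 days.
Jan 5, 1901 → Jan 5, 1902: 365 days.
Jan 5, 1902 → Jan 5, 1903: 365 days.
Jan 5, 1903 → Jan 5, 1904: 365 days.
Jan 5, 1904 → Jan 5, 1905: 366 days (Feb 29, 1904 is in that span).
Jan 5, 1905 → Jan 5, 1906: 365 days.
Jan 5, 1906 → Jan 5, 1907: 365 days.
Jan 5, 1907 → Feb 5, 1907: 31 days (January has 31).
Feb 5, 1907 → Mar 5, 1907: 28 days (February has 28).
Mar 5, 1907 → Apr 5, 1907: 31 days (March has 31).
Apr 5, 1907 → May 5, 1907: 30 days (April has 30).
May 5, 1907 → Jun 5, 1907: 31 days (May has 31).
Jun 5, 1907 → Jul 5, 1907: 30 days (June has 30).
Jul 5, 1907 → Aug 5, 1907: 31 days (July has 31).
Aug 5, 1907 → Sep 5, 1907: 31 days (August has 31).
Sep 5, 1907 → Sep 7, 1907: 2 days.
Total: 3531 days.

3531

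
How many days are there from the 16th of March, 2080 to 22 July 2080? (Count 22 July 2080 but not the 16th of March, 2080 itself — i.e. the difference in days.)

128

Mar 16, 2080 → Apr 16, 2080: 31 days (March has 31).
Apr 16, 2080 → May 16, 2080: 30 days (April has 30).
May 16, 2080 → Jun 16, 2080: 31 days (May has 31).
Jun 16, 2080 → Jul 16, 2080: 30 days (June has 30).
Jul 16, 2080 → Jul 22, 2080: 6 days.
Total: 128 days.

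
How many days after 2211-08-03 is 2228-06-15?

6161

Aug 3, 2211 → Aug 3, 2212: 366 days (Feb 29, 2212 is in that span).
Aug 3, 2212 → Aug 3, 2213: 365 days.
Aug 3, 2213 → Aug 3, 2214: 365 days.
Aug 3, 2214 → Aug 3, 2215: 365 days.
Aug 3, 2215 → Aug 3, 2216: 366 days (Feb 29, 2216 is in that span).
Aug 3, 2216 → Aug 3, 2217: 365 days.
Aug 3, 2217 → Aug 3, 2218: 365 days.
Aug 3, 2218 → Aug 3, 2219: 365 days.
Aug 3, 2219 → Aug 3, 2220: 366 days (Feb 29, 2220 is in that span).
Aug 3, 2220 → Aug 3, 2221: 365 days.
Aug 3, 2221 → Aug 3, 2222: 365 days.
Aug 3, 2222 → Aug 3, 2223: 365 days.
Aug 3, 2223 → Aug 3, 2224: 366 days (Feb 29, 2224 is in that span).
Aug 3, 2224 → Aug 3, 2225: 365 days.
Aug 3, 2225 → Aug 3, 2226: 365 days.
Aug 3, 2226 → Aug 3, 2227: 365 days.
Aug 3, 2227 → Sep 3, 2227: 31 days (August has 31).
Sep 3, 2227 → Oct 3, 2227: 30 days (September has 30).
Oct 3, 2227 → Nov 3, 2227: 31 days (October has 31).
Nov 3, 2227 → Dec 3, 2227: 30 days (November has 30).
Dec 3, 2227 → Jan 3, 2228: 31 days (December has 31).
Jan 3, 2228 → Feb 3, 2228: 31 days (January has 31).
Feb 3, 2228 → Mar 3, 2228: 29 days (February has 29).
Mar 3, 2228 → Apr 3, 2228: 31 days (March has 31).
Apr 3, 2228 → May 3, 2228: 30 days (April has 30).
May 3, 2228 → Jun 3, 2228: 31 days (May has 31).
Jun 3, 2228 → Jun 15, 2228: 12 days.
Total: 6161 days.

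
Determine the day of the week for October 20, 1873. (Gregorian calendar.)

Doomsday rule: the anchor day for the 1800s is Friday. For year 73: 73÷12 = 6 r 1, and 1÷4 = 0, so 6+1+0 = 7.
Friday + 7 ≡ Friday — that's 1873's doomsday.
In October the doomsday date is Oct 10.
Oct 20 is 10 days after Oct 10; 10 mod 7 = 3, so Friday + 3 = Monday.

Monday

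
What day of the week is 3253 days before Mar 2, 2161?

Wednesday

Mar 2, 2161 is a Monday.
3253 mod 7 = 5, so 3253 days before a Monday is Monday − 5 = Wednesday.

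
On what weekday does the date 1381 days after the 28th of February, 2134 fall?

Tuesday

Feb 28, 2134 is a Sunday.
1381 mod 7 = 2, so 1381 days after a Sunday is Sunday + 2 = Tuesday.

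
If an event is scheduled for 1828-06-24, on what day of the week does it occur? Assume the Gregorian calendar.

Tuesday

Doomsday rule: the anchor day for the 1800s is Friday. For year 28: 28÷12 = 2 r 4, and 4÷4 = 1, so 2+4+1 = 7.
Friday + 7 ≡ Friday — that's 1828's doomsday.
In June the doomsday date is Jun 6.
Jun 24 is 18 days after Jun 6; 18 mod 7 = 4, so Friday + 4 = Tuesday.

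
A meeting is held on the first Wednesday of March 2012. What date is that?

March 7, 2012

March 1, 2012 is a Thursday.
The first Wednesday is therefore March 7 (6 days later).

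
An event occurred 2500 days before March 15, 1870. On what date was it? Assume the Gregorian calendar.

May 11, 1863

−365 (one year) → Mar 15, 1869 (2135 left).
−365 (one year) → Mar 15, 1868 (1770 left).
−366 (one year; includes Feb 29, 1868) → Mar 15, 1867 (1404 left).
−365 (one year) → Mar 15, 1866 (1039 left).
−365 (one year) → Mar 15, 1865 (674 left).
−365 (one year) → Mar 15, 1864 (309 left).
−15 → Feb 29, 1864 (end of Feb, 29 days; 294 left).
−29 → Jan 31, 1864 (end of Jan, 31 days; 265 left).
−31 → Dec 31, 1863 (end of Dec, 31 days; 234 left).
−31 → Nov 30, 1863 (end of Nov, 30 days; 203 left).
−30 → Oct 31, 1863 (end of Oct, 31 days; 173 left).
−31 → Sep 30, 1863 (end of Sep, 30 days; 142 left).
−30 → Aug 31, 1863 (end of Aug, 31 days; 112 left).
−31 → Jul 31, 1863 (end of Jul, 31 days; 81 left).
−31 → Jun 30, 1863 (end of Jun, 30 days; 50 left).
−30 → May 31, 1863 (end of May, 31 days; 20 left).
−20 → May 11, 1863.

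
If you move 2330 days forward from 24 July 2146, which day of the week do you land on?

First find the weekday of Jul 24, 2146. Doomsday rule: the anchor day for the 2100s is Sunday. For year 46: 46÷12 = 3 r 10, and 10÷4 = 2, so 3+10+2 = 15.
Sunday + 15 ≡ Monday — that's 2146's doomsday.
In July the doomsday date is Jul 11.
Jul 24 is 13 days after Jul 11; 13 mod 7 = 6, so Monday + 6 = Sunday.
2330 mod 7 = 6, so 2330 days after a Sunday is Sunday + 6 = Saturday.

Saturday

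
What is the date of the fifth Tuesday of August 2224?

August 1, 2224 is a Sunday.
The first Tuesday is therefore August 3 (2 days later).
The fifth Tuesday is 3 + 4×7 = August 31.

August 31, 2224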